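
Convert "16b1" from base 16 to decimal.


Input: "16b1" in base 16
Positional expansion:
  Digit '1' (value 1) x 16^3 = 4096
  Digit '6' (value 6) x 16^2 = 1536
  Digit 'b' (value 11) x 16^1 = 176
  Digit '1' (value 1) x 16^0 = 1
Sum = 5809

5809


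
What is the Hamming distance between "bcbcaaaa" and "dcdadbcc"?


Comparing "bcbcaaaa" and "dcdadbcc" position by position:
  Position 0: 'b' vs 'd' => differ
  Position 1: 'c' vs 'c' => same
  Position 2: 'b' vs 'd' => differ
  Position 3: 'c' vs 'a' => differ
  Position 4: 'a' vs 'd' => differ
  Position 5: 'a' vs 'b' => differ
  Position 6: 'a' vs 'c' => differ
  Position 7: 'a' vs 'c' => differ
Total differences (Hamming distance): 7

7


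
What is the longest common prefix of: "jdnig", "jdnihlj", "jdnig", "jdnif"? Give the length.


Words: jdnig, jdnihlj, jdnig, jdnif
  Position 0: all 'j' => match
  Position 1: all 'd' => match
  Position 2: all 'n' => match
  Position 3: all 'i' => match
  Position 4: ('g', 'h', 'g', 'f') => mismatch, stop
LCP = "jdni" (length 4)

4


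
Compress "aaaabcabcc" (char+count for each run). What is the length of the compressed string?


Input: aaaabcabcc
Runs:
  'a' x 4 => "a4"
  'b' x 1 => "b1"
  'c' x 1 => "c1"
  'a' x 1 => "a1"
  'b' x 1 => "b1"
  'c' x 2 => "c2"
Compressed: "a4b1c1a1b1c2"
Compressed length: 12

12


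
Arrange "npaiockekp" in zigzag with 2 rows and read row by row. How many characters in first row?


Zigzag "npaiockekp" into 2 rows:
Placing characters:
  'n' => row 0
  'p' => row 1
  'a' => row 0
  'i' => row 1
  'o' => row 0
  'c' => row 1
  'k' => row 0
  'e' => row 1
  'k' => row 0
  'p' => row 1
Rows:
  Row 0: "naokk"
  Row 1: "picep"
First row length: 5

5


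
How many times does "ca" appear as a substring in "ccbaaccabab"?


Searching for "ca" in "ccbaaccabab"
Scanning each position:
  Position 0: "cc" => no
  Position 1: "cb" => no
  Position 2: "ba" => no
  Position 3: "aa" => no
  Position 4: "ac" => no
  Position 5: "cc" => no
  Position 6: "ca" => MATCH
  Position 7: "ab" => no
  Position 8: "ba" => no
  Position 9: "ab" => no
Total occurrences: 1

1


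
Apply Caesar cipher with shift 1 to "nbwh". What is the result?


Caesar cipher: shift "nbwh" by 1
  'n' (pos 13) + 1 = pos 14 = 'o'
  'b' (pos 1) + 1 = pos 2 = 'c'
  'w' (pos 22) + 1 = pos 23 = 'x'
  'h' (pos 7) + 1 = pos 8 = 'i'
Result: ocxi

ocxi


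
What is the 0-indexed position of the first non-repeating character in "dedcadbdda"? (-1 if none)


Input: dedcadbdda
Character frequencies:
  'a': 2
  'b': 1
  'c': 1
  'd': 5
  'e': 1
Scanning left to right for freq == 1:
  Position 0 ('d'): freq=5, skip
  Position 1 ('e'): unique! => answer = 1

1


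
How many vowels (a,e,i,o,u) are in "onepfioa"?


Input: onepfioa
Checking each character:
  'o' at position 0: vowel (running total: 1)
  'n' at position 1: consonant
  'e' at position 2: vowel (running total: 2)
  'p' at position 3: consonant
  'f' at position 4: consonant
  'i' at position 5: vowel (running total: 3)
  'o' at position 6: vowel (running total: 4)
  'a' at position 7: vowel (running total: 5)
Total vowels: 5

5


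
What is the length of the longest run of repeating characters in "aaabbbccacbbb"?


Input: "aaabbbccacbbb"
Scanning for longest run:
  Position 1 ('a'): continues run of 'a', length=2
  Position 2 ('a'): continues run of 'a', length=3
  Position 3 ('b'): new char, reset run to 1
  Position 4 ('b'): continues run of 'b', length=2
  Position 5 ('b'): continues run of 'b', length=3
  Position 6 ('c'): new char, reset run to 1
  Position 7 ('c'): continues run of 'c', length=2
  Position 8 ('a'): new char, reset run to 1
  Position 9 ('c'): new char, reset run to 1
  Position 10 ('b'): new char, reset run to 1
  Position 11 ('b'): continues run of 'b', length=2
  Position 12 ('b'): continues run of 'b', length=3
Longest run: 'a' with length 3

3


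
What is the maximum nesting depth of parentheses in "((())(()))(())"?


Input: "((())(()))(())"
Tracking depth:
  Position 0 '(': depth becomes 1
  Position 1 '(': depth becomes 2
  Position 2 '(': depth becomes 3
  Position 3 ')': depth becomes 2
  Position 4 ')': depth becomes 1
  Position 5 '(': depth becomes 2
  Position 6 '(': depth becomes 3
  Position 7 ')': depth becomes 2
  Position 8 ')': depth becomes 1
  Position 9 ')': depth becomes 0
  Position 10 '(': depth becomes 1
  Position 11 '(': depth becomes 2
  Position 12 ')': depth becomes 1
  Position 13 ')': depth becomes 0
Maximum depth reached: 3

3


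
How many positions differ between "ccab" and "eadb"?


Comparing "ccab" and "eadb" position by position:
  Position 0: 'c' vs 'e' => DIFFER
  Position 1: 'c' vs 'a' => DIFFER
  Position 2: 'a' vs 'd' => DIFFER
  Position 3: 'b' vs 'b' => same
Positions that differ: 3

3


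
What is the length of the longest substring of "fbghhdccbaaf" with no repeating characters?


Input: "fbghhdccbaaf"
Sliding window (track last position of each char):
  Position 0 ('f'): window [0,0] length 1 -- new best
  Position 1 ('b'): window [0,1] length 2 -- new best
  Position 2 ('g'): window [0,2] length 3 -- new best
  Position 3 ('h'): window [0,3] length 4 -- new best
  Position 4 ('h'): repeat (last at 3), move window start to 4
  Position 4 ('h'): window [4,4] length 1
  Position 5 ('d'): window [4,5] length 2
  Position 6 ('c'): window [4,6] length 3
  Position 7 ('c'): repeat (last at 6), move window start to 7
  Position 7 ('c'): window [7,7] length 1
  Position 8 ('b'): window [7,8] length 2
  Position 9 ('a'): window [7,9] length 3
  Position 10 ('a'): repeat (last at 9), move window start to 10
  Position 10 ('a'): window [10,10] length 1
  Position 11 ('f'): window [10,11] length 2
Longest substring with no repeats: "fbgh" with length 4

4


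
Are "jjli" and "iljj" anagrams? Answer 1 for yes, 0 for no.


Strings: "jjli", "iljj"
Sorted first:  ijjl
Sorted second: ijjl
Sorted forms match => anagrams

1


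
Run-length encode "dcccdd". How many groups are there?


Input: dcccdd
Scanning for consecutive runs:
  Group 1: 'd' x 1 (positions 0-0)
  Group 2: 'c' x 3 (positions 1-3)
  Group 3: 'd' x 2 (positions 4-5)
Total groups: 3

3


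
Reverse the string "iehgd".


Input: iehgd
Reading characters right to left:
  Position 4: 'd'
  Position 3: 'g'
  Position 2: 'h'
  Position 1: 'e'
  Position 0: 'i'
Reversed: dghei

dghei


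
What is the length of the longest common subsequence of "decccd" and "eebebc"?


LCS of "decccd" and "eebebc"
DP table:
           e    e    b    e    b    c
      0    0    0    0    0    0    0
  d   0    0    0    0    0    0    0
  e   0    1    1    1    1    1    1
  c   0    1    1    1    1    1    2
  c   0    1    1    1    1    1    2
  c   0    1    1    1    1    1    2
  d   0    1    1    1    1    1    2
LCS length = dp[6][6] = 2

2


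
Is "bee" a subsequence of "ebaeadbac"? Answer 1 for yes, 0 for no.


Check if "bee" is a subsequence of "ebaeadbac"
Greedy scan:
  Position 0 ('e'): no match needed
  Position 1 ('b'): matches sub[0] = 'b'
  Position 2 ('a'): no match needed
  Position 3 ('e'): matches sub[1] = 'e'
  Position 4 ('a'): no match needed
  Position 5 ('d'): no match needed
  Position 6 ('b'): no match needed
  Position 7 ('a'): no match needed
  Position 8 ('c'): no match needed
Only matched 2/3 characters => not a subsequence

0


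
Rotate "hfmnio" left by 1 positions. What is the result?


Input: "hfmnio", rotate left by 1
First 1 characters: "h"
Remaining characters: "fmnio"
Concatenate remaining + first: "fmnio" + "h" = "fmnioh"

fmnioh


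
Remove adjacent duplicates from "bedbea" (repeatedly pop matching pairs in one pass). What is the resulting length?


Input: bedbea
Stack-based adjacent duplicate removal:
  Read 'b': push. Stack: b
  Read 'e': push. Stack: be
  Read 'd': push. Stack: bed
  Read 'b': push. Stack: bedb
  Read 'e': push. Stack: bedbe
  Read 'a': push. Stack: bedbea
Final stack: "bedbea" (length 6)

6


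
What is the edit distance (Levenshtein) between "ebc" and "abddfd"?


Computing edit distance: "ebc" -> "abddfd"
DP table:
           a    b    d    d    f    d
      0    1    2    3    4    5    6
  e   1    1    2    3    4    5    6
  b   2    2    1    2    3    4    5
  c   3    3    2    2    3    4    5
Edit distance = dp[3][6] = 5

5


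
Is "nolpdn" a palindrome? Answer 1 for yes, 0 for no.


Input: nolpdn
Reversed: ndplon
  Compare pos 0 ('n') with pos 5 ('n'): match
  Compare pos 1 ('o') with pos 4 ('d'): MISMATCH
  Compare pos 2 ('l') with pos 3 ('p'): MISMATCH
Result: not a palindrome

0


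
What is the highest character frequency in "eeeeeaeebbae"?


Input: eeeeeaeebbae
Character counts:
  'a': 2
  'b': 2
  'e': 8
Maximum frequency: 8

8


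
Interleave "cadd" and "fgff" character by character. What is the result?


Interleaving "cadd" and "fgff":
  Position 0: 'c' from first, 'f' from second => "cf"
  Position 1: 'a' from first, 'g' from second => "ag"
  Position 2: 'd' from first, 'f' from second => "df"
  Position 3: 'd' from first, 'f' from second => "df"
Result: cfagdfdf

cfagdfdf


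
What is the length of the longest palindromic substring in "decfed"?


Input: "decfed"
Checking substrings for palindromes:
  No multi-char palindromic substrings found
Longest palindromic substring: "d" with length 1

1


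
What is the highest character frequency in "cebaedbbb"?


Input: cebaedbbb
Character counts:
  'a': 1
  'b': 4
  'c': 1
  'd': 1
  'e': 2
Maximum frequency: 4

4


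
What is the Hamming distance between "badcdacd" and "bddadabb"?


Comparing "badcdacd" and "bddadabb" position by position:
  Position 0: 'b' vs 'b' => same
  Position 1: 'a' vs 'd' => differ
  Position 2: 'd' vs 'd' => same
  Position 3: 'c' vs 'a' => differ
  Position 4: 'd' vs 'd' => same
  Position 5: 'a' vs 'a' => same
  Position 6: 'c' vs 'b' => differ
  Position 7: 'd' vs 'b' => differ
Total differences (Hamming distance): 4

4


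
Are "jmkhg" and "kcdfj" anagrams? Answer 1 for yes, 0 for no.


Strings: "jmkhg", "kcdfj"
Sorted first:  ghjkm
Sorted second: cdfjk
Differ at position 0: 'g' vs 'c' => not anagrams

0


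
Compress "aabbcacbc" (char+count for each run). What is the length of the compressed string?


Input: aabbcacbc
Runs:
  'a' x 2 => "a2"
  'b' x 2 => "b2"
  'c' x 1 => "c1"
  'a' x 1 => "a1"
  'c' x 1 => "c1"
  'b' x 1 => "b1"
  'c' x 1 => "c1"
Compressed: "a2b2c1a1c1b1c1"
Compressed length: 14

14


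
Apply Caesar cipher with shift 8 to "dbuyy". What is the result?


Caesar cipher: shift "dbuyy" by 8
  'd' (pos 3) + 8 = pos 11 = 'l'
  'b' (pos 1) + 8 = pos 9 = 'j'
  'u' (pos 20) + 8 = pos 2 = 'c'
  'y' (pos 24) + 8 = pos 6 = 'g'
  'y' (pos 24) + 8 = pos 6 = 'g'
Result: ljcgg

ljcgg


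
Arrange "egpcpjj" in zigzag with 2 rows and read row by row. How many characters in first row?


Zigzag "egpcpjj" into 2 rows:
Placing characters:
  'e' => row 0
  'g' => row 1
  'p' => row 0
  'c' => row 1
  'p' => row 0
  'j' => row 1
  'j' => row 0
Rows:
  Row 0: "eppj"
  Row 1: "gcj"
First row length: 4

4


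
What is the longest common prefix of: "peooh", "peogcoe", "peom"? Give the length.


Words: peooh, peogcoe, peom
  Position 0: all 'p' => match
  Position 1: all 'e' => match
  Position 2: all 'o' => match
  Position 3: ('o', 'g', 'm') => mismatch, stop
LCP = "peo" (length 3)

3


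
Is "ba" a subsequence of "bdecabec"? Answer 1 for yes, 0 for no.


Check if "ba" is a subsequence of "bdecabec"
Greedy scan:
  Position 0 ('b'): matches sub[0] = 'b'
  Position 1 ('d'): no match needed
  Position 2 ('e'): no match needed
  Position 3 ('c'): no match needed
  Position 4 ('a'): matches sub[1] = 'a'
  Position 5 ('b'): no match needed
  Position 6 ('e'): no match needed
  Position 7 ('c'): no match needed
All 2 characters matched => is a subsequence

1


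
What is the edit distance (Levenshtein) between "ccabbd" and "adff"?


Computing edit distance: "ccabbd" -> "adff"
DP table:
           a    d    f    f
      0    1    2    3    4
  c   1    1    2    3    4
  c   2    2    2    3    4
  a   3    2    3    3    4
  b   4    3    3    4    4
  b   5    4    4    4    5
  d   6    5    4    5    5
Edit distance = dp[6][4] = 5

5


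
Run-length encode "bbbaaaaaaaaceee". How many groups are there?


Input: bbbaaaaaaaaceee
Scanning for consecutive runs:
  Group 1: 'b' x 3 (positions 0-2)
  Group 2: 'a' x 8 (positions 3-10)
  Group 3: 'c' x 1 (positions 11-11)
  Group 4: 'e' x 3 (positions 12-14)
Total groups: 4

4


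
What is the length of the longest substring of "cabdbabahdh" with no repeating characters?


Input: "cabdbabahdh"
Sliding window (track last position of each char):
  Position 0 ('c'): window [0,0] length 1 -- new best
  Position 1 ('a'): window [0,1] length 2 -- new best
  Position 2 ('b'): window [0,2] length 3 -- new best
  Position 3 ('d'): window [0,3] length 4 -- new best
  Position 4 ('b'): repeat (last at 2), move window start to 3
  Position 4 ('b'): window [3,4] length 2
  Position 5 ('a'): window [3,5] length 3
  Position 6 ('b'): repeat (last at 4), move window start to 5
  Position 6 ('b'): window [5,6] length 2
  Position 7 ('a'): repeat (last at 5), move window start to 6
  Position 7 ('a'): window [6,7] length 2
  Position 8 ('h'): window [6,8] length 3
  Position 9 ('d'): window [6,9] length 4
  Position 10 ('h'): repeat (last at 8), move window start to 9
  Position 10 ('h'): window [9,10] length 2
Longest substring with no repeats: "cabd" with length 4

4


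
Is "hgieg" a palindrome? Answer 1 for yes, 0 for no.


Input: hgieg
Reversed: geigh
  Compare pos 0 ('h') with pos 4 ('g'): MISMATCH
  Compare pos 1 ('g') with pos 3 ('e'): MISMATCH
Result: not a palindrome

0


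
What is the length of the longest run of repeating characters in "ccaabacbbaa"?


Input: "ccaabacbbaa"
Scanning for longest run:
  Position 1 ('c'): continues run of 'c', length=2
  Position 2 ('a'): new char, reset run to 1
  Position 3 ('a'): continues run of 'a', length=2
  Position 4 ('b'): new char, reset run to 1
  Position 5 ('a'): new char, reset run to 1
  Position 6 ('c'): new char, reset run to 1
  Position 7 ('b'): new char, reset run to 1
  Position 8 ('b'): continues run of 'b', length=2
  Position 9 ('a'): new char, reset run to 1
  Position 10 ('a'): continues run of 'a', length=2
Longest run: 'c' with length 2

2


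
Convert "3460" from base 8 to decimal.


Input: "3460" in base 8
Positional expansion:
  Digit '3' (value 3) x 8^3 = 1536
  Digit '4' (value 4) x 8^2 = 256
  Digit '6' (value 6) x 8^1 = 48
  Digit '0' (value 0) x 8^0 = 0
Sum = 1840

1840


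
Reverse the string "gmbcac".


Input: gmbcac
Reading characters right to left:
  Position 5: 'c'
  Position 4: 'a'
  Position 3: 'c'
  Position 2: 'b'
  Position 1: 'm'
  Position 0: 'g'
Reversed: cacbmg

cacbmg


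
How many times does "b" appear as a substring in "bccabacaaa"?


Searching for "b" in "bccabacaaa"
Scanning each position:
  Position 0: "b" => MATCH
  Position 1: "c" => no
  Position 2: "c" => no
  Position 3: "a" => no
  Position 4: "b" => MATCH
  Position 5: "a" => no
  Position 6: "c" => no
  Position 7: "a" => no
  Position 8: "a" => no
  Position 9: "a" => no
Total occurrences: 2

2


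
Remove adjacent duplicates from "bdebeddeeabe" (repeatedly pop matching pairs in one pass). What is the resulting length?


Input: bdebeddeeabe
Stack-based adjacent duplicate removal:
  Read 'b': push. Stack: b
  Read 'd': push. Stack: bd
  Read 'e': push. Stack: bde
  Read 'b': push. Stack: bdeb
  Read 'e': push. Stack: bdebe
  Read 'd': push. Stack: bdebed
  Read 'd': matches stack top 'd' => pop. Stack: bdebe
  Read 'e': matches stack top 'e' => pop. Stack: bdeb
  Read 'e': push. Stack: bdebe
  Read 'a': push. Stack: bdebea
  Read 'b': push. Stack: bdebeab
  Read 'e': push. Stack: bdebeabe
Final stack: "bdebeabe" (length 8)

8


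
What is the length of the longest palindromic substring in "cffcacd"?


Input: "cffcacd"
Checking substrings for palindromes:
  [0:4] "cffc" (len 4) => palindrome
  [3:6] "cac" (len 3) => palindrome
  [1:3] "ff" (len 2) => palindrome
Longest palindromic substring: "cffc" with length 4

4


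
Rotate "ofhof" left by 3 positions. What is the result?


Input: "ofhof", rotate left by 3
First 3 characters: "ofh"
Remaining characters: "of"
Concatenate remaining + first: "of" + "ofh" = "ofofh"

ofofh


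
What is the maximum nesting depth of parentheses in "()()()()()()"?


Input: "()()()()()()"
Tracking depth:
  Position 0 '(': depth becomes 1
  Position 1 ')': depth becomes 0
  Position 2 '(': depth becomes 1
  Position 3 ')': depth becomes 0
  Position 4 '(': depth becomes 1
  Position 5 ')': depth becomes 0
  Position 6 '(': depth becomes 1
  Position 7 ')': depth becomes 0
  Position 8 '(': depth becomes 1
  Position 9 ')': depth becomes 0
  Position 10 '(': depth becomes 1
  Position 11 ')': depth becomes 0
Maximum depth reached: 1

1


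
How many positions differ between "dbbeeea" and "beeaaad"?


Comparing "dbbeeea" and "beeaaad" position by position:
  Position 0: 'd' vs 'b' => DIFFER
  Position 1: 'b' vs 'e' => DIFFER
  Position 2: 'b' vs 'e' => DIFFER
  Position 3: 'e' vs 'a' => DIFFER
  Position 4: 'e' vs 'a' => DIFFER
  Position 5: 'e' vs 'a' => DIFFER
  Position 6: 'a' vs 'd' => DIFFER
Positions that differ: 7

7


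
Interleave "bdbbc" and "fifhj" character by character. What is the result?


Interleaving "bdbbc" and "fifhj":
  Position 0: 'b' from first, 'f' from second => "bf"
  Position 1: 'd' from first, 'i' from second => "di"
  Position 2: 'b' from first, 'f' from second => "bf"
  Position 3: 'b' from first, 'h' from second => "bh"
  Position 4: 'c' from first, 'j' from second => "cj"
Result: bfdibfbhcj

bfdibfbhcj


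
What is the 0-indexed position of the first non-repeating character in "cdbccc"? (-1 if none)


Input: cdbccc
Character frequencies:
  'b': 1
  'c': 4
  'd': 1
Scanning left to right for freq == 1:
  Position 0 ('c'): freq=4, skip
  Position 1 ('d'): unique! => answer = 1

1


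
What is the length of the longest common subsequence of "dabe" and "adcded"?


LCS of "dabe" and "adcded"
DP table:
           a    d    c    d    e    d
      0    0    0    0    0    0    0
  d   0    0    1    1    1    1    1
  a   0    1    1    1    1    1    1
  b   0    1    1    1    1    1    1
  e   0    1    1    1    1    2    2
LCS length = dp[4][6] = 2

2


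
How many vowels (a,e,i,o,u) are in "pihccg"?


Input: pihccg
Checking each character:
  'p' at position 0: consonant
  'i' at position 1: vowel (running total: 1)
  'h' at position 2: consonant
  'c' at position 3: consonant
  'c' at position 4: consonant
  'g' at position 5: consonant
Total vowels: 1

1


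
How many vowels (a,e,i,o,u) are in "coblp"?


Input: coblp
Checking each character:
  'c' at position 0: consonant
  'o' at position 1: vowel (running total: 1)
  'b' at position 2: consonant
  'l' at position 3: consonant
  'p' at position 4: consonant
Total vowels: 1

1


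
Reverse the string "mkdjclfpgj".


Input: mkdjclfpgj
Reading characters right to left:
  Position 9: 'j'
  Position 8: 'g'
  Position 7: 'p'
  Position 6: 'f'
  Position 5: 'l'
  Position 4: 'c'
  Position 3: 'j'
  Position 2: 'd'
  Position 1: 'k'
  Position 0: 'm'
Reversed: jgpflcjdkm

jgpflcjdkm


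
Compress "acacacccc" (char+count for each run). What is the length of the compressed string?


Input: acacacccc
Runs:
  'a' x 1 => "a1"
  'c' x 1 => "c1"
  'a' x 1 => "a1"
  'c' x 1 => "c1"
  'a' x 1 => "a1"
  'c' x 4 => "c4"
Compressed: "a1c1a1c1a1c4"
Compressed length: 12

12


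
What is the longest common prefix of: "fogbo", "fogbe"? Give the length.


Words: fogbo, fogbe
  Position 0: all 'f' => match
  Position 1: all 'o' => match
  Position 2: all 'g' => match
  Position 3: all 'b' => match
  Position 4: ('o', 'e') => mismatch, stop
LCP = "fogb" (length 4)

4


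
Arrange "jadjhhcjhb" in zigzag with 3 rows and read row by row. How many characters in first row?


Zigzag "jadjhhcjhb" into 3 rows:
Placing characters:
  'j' => row 0
  'a' => row 1
  'd' => row 2
  'j' => row 1
  'h' => row 0
  'h' => row 1
  'c' => row 2
  'j' => row 1
  'h' => row 0
  'b' => row 1
Rows:
  Row 0: "jhh"
  Row 1: "ajhjb"
  Row 2: "dc"
First row length: 3

3


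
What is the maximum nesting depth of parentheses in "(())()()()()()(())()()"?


Input: "(())()()()()()(())()()"
Tracking depth:
  Position 0 '(': depth becomes 1
  Position 1 '(': depth becomes 2
  Position 2 ')': depth becomes 1
  Position 3 ')': depth becomes 0
  Position 4 '(': depth becomes 1
  Position 5 ')': depth becomes 0
  Position 6 '(': depth becomes 1
  Position 7 ')': depth becomes 0
  Position 8 '(': depth becomes 1
  Position 9 ')': depth becomes 0
  Position 10 '(': depth becomes 1
  Position 11 ')': depth becomes 0
  Position 12 '(': depth becomes 1
  Position 13 ')': depth becomes 0
  Position 14 '(': depth becomes 1
  Position 15 '(': depth becomes 2
  Position 16 ')': depth becomes 1
  Position 17 ')': depth becomes 0
  Position 18 '(': depth becomes 1
  Position 19 ')': depth becomes 0
  Position 20 '(': depth becomes 1
  Position 21 ')': depth becomes 0
Maximum depth reached: 2

2


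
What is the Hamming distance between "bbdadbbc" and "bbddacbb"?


Comparing "bbdadbbc" and "bbddacbb" position by position:
  Position 0: 'b' vs 'b' => same
  Position 1: 'b' vs 'b' => same
  Position 2: 'd' vs 'd' => same
  Position 3: 'a' vs 'd' => differ
  Position 4: 'd' vs 'a' => differ
  Position 5: 'b' vs 'c' => differ
  Position 6: 'b' vs 'b' => same
  Position 7: 'c' vs 'b' => differ
Total differences (Hamming distance): 4

4


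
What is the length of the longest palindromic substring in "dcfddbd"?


Input: "dcfddbd"
Checking substrings for palindromes:
  [4:7] "dbd" (len 3) => palindrome
  [3:5] "dd" (len 2) => palindrome
Longest palindromic substring: "dbd" with length 3

3


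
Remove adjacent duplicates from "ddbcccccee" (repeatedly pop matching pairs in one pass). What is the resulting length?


Input: ddbcccccee
Stack-based adjacent duplicate removal:
  Read 'd': push. Stack: d
  Read 'd': matches stack top 'd' => pop. Stack: (empty)
  Read 'b': push. Stack: b
  Read 'c': push. Stack: bc
  Read 'c': matches stack top 'c' => pop. Stack: b
  Read 'c': push. Stack: bc
  Read 'c': matches stack top 'c' => pop. Stack: b
  Read 'c': push. Stack: bc
  Read 'e': push. Stack: bce
  Read 'e': matches stack top 'e' => pop. Stack: bc
Final stack: "bc" (length 2)

2


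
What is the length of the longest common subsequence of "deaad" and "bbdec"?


LCS of "deaad" and "bbdec"
DP table:
           b    b    d    e    c
      0    0    0    0    0    0
  d   0    0    0    1    1    1
  e   0    0    0    1    2    2
  a   0    0    0    1    2    2
  a   0    0    0    1    2    2
  d   0    0    0    1    2    2
LCS length = dp[5][5] = 2

2


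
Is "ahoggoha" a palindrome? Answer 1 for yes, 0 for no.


Input: ahoggoha
Reversed: ahoggoha
  Compare pos 0 ('a') with pos 7 ('a'): match
  Compare pos 1 ('h') with pos 6 ('h'): match
  Compare pos 2 ('o') with pos 5 ('o'): match
  Compare pos 3 ('g') with pos 4 ('g'): match
Result: palindrome

1


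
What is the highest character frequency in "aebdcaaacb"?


Input: aebdcaaacb
Character counts:
  'a': 4
  'b': 2
  'c': 2
  'd': 1
  'e': 1
Maximum frequency: 4

4


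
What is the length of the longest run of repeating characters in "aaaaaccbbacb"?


Input: "aaaaaccbbacb"
Scanning for longest run:
  Position 1 ('a'): continues run of 'a', length=2
  Position 2 ('a'): continues run of 'a', length=3
  Position 3 ('a'): continues run of 'a', length=4
  Position 4 ('a'): continues run of 'a', length=5
  Position 5 ('c'): new char, reset run to 1
  Position 6 ('c'): continues run of 'c', length=2
  Position 7 ('b'): new char, reset run to 1
  Position 8 ('b'): continues run of 'b', length=2
  Position 9 ('a'): new char, reset run to 1
  Position 10 ('c'): new char, reset run to 1
  Position 11 ('b'): new char, reset run to 1
Longest run: 'a' with length 5

5


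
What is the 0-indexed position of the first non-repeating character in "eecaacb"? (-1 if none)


Input: eecaacb
Character frequencies:
  'a': 2
  'b': 1
  'c': 2
  'e': 2
Scanning left to right for freq == 1:
  Position 0 ('e'): freq=2, skip
  Position 1 ('e'): freq=2, skip
  Position 2 ('c'): freq=2, skip
  Position 3 ('a'): freq=2, skip
  Position 4 ('a'): freq=2, skip
  Position 5 ('c'): freq=2, skip
  Position 6 ('b'): unique! => answer = 6

6


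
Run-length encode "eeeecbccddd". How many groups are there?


Input: eeeecbccddd
Scanning for consecutive runs:
  Group 1: 'e' x 4 (positions 0-3)
  Group 2: 'c' x 1 (positions 4-4)
  Group 3: 'b' x 1 (positions 5-5)
  Group 4: 'c' x 2 (positions 6-7)
  Group 5: 'd' x 3 (positions 8-10)
Total groups: 5

5


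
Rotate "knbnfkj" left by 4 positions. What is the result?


Input: "knbnfkj", rotate left by 4
First 4 characters: "knbn"
Remaining characters: "fkj"
Concatenate remaining + first: "fkj" + "knbn" = "fkjknbn"

fkjknbn


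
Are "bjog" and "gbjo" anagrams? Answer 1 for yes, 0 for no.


Strings: "bjog", "gbjo"
Sorted first:  bgjo
Sorted second: bgjo
Sorted forms match => anagrams

1


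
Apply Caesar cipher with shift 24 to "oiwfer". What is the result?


Caesar cipher: shift "oiwfer" by 24
  'o' (pos 14) + 24 = pos 12 = 'm'
  'i' (pos 8) + 24 = pos 6 = 'g'
  'w' (pos 22) + 24 = pos 20 = 'u'
  'f' (pos 5) + 24 = pos 3 = 'd'
  'e' (pos 4) + 24 = pos 2 = 'c'
  'r' (pos 17) + 24 = pos 15 = 'p'
Result: mgudcp

mgudcp


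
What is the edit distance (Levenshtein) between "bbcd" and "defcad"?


Computing edit distance: "bbcd" -> "defcad"
DP table:
           d    e    f    c    a    d
      0    1    2    3    4    5    6
  b   1    1    2    3    4    5    6
  b   2    2    2    3    4    5    6
  c   3    3    3    3    3    4    5
  d   4    3    4    4    4    4    4
Edit distance = dp[4][6] = 4

4


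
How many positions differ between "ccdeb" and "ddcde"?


Comparing "ccdeb" and "ddcde" position by position:
  Position 0: 'c' vs 'd' => DIFFER
  Position 1: 'c' vs 'd' => DIFFER
  Position 2: 'd' vs 'c' => DIFFER
  Position 3: 'e' vs 'd' => DIFFER
  Position 4: 'b' vs 'e' => DIFFER
Positions that differ: 5

5


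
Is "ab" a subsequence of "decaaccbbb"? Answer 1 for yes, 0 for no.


Check if "ab" is a subsequence of "decaaccbbb"
Greedy scan:
  Position 0 ('d'): no match needed
  Position 1 ('e'): no match needed
  Position 2 ('c'): no match needed
  Position 3 ('a'): matches sub[0] = 'a'
  Position 4 ('a'): no match needed
  Position 5 ('c'): no match needed
  Position 6 ('c'): no match needed
  Position 7 ('b'): matches sub[1] = 'b'
  Position 8 ('b'): no match needed
  Position 9 ('b'): no match needed
All 2 characters matched => is a subsequence

1


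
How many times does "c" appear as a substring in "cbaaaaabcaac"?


Searching for "c" in "cbaaaaabcaac"
Scanning each position:
  Position 0: "c" => MATCH
  Position 1: "b" => no
  Position 2: "a" => no
  Position 3: "a" => no
  Position 4: "a" => no
  Position 5: "a" => no
  Position 6: "a" => no
  Position 7: "b" => no
  Position 8: "c" => MATCH
  Position 9: "a" => no
  Position 10: "a" => no
  Position 11: "c" => MATCH
Total occurrences: 3

3


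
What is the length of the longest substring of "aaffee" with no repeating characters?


Input: "aaffee"
Sliding window (track last position of each char):
  Position 0 ('a'): window [0,0] length 1 -- new best
  Position 1 ('a'): repeat (last at 0), move window start to 1
  Position 1 ('a'): window [1,1] length 1
  Position 2 ('f'): window [1,2] length 2 -- new best
  Position 3 ('f'): repeat (last at 2), move window start to 3
  Position 3 ('f'): window [3,3] length 1
  Position 4 ('e'): window [3,4] length 2
  Position 5 ('e'): repeat (last at 4), move window start to 5
  Position 5 ('e'): window [5,5] length 1
Longest substring with no repeats: "af" with length 2

2


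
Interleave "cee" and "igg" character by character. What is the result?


Interleaving "cee" and "igg":
  Position 0: 'c' from first, 'i' from second => "ci"
  Position 1: 'e' from first, 'g' from second => "eg"
  Position 2: 'e' from first, 'g' from second => "eg"
Result: ciegeg

ciegeg


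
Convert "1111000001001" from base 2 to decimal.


Input: "1111000001001" in base 2
Positional expansion:
  Digit '1' (value 1) x 2^12 = 4096
  Digit '1' (value 1) x 2^11 = 2048
  Digit '1' (value 1) x 2^10 = 1024
  Digit '1' (value 1) x 2^9 = 512
  Digit '0' (value 0) x 2^8 = 0
  Digit '0' (value 0) x 2^7 = 0
  Digit '0' (value 0) x 2^6 = 0
  Digit '0' (value 0) x 2^5 = 0
  Digit '0' (value 0) x 2^4 = 0
  Digit '1' (value 1) x 2^3 = 8
  Digit '0' (value 0) x 2^2 = 0
  Digit '0' (value 0) x 2^1 = 0
  Digit '1' (value 1) x 2^0 = 1
Sum = 7689

7689


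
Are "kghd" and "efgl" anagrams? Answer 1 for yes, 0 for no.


Strings: "kghd", "efgl"
Sorted first:  dghk
Sorted second: efgl
Differ at position 0: 'd' vs 'e' => not anagrams

0


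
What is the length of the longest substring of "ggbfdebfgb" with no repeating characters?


Input: "ggbfdebfgb"
Sliding window (track last position of each char):
  Position 0 ('g'): window [0,0] length 1 -- new best
  Position 1 ('g'): repeat (last at 0), move window start to 1
  Position 1 ('g'): window [1,1] length 1
  Position 2 ('b'): window [1,2] length 2 -- new best
  Position 3 ('f'): window [1,3] length 3 -- new best
  Position 4 ('d'): window [1,4] length 4 -- new best
  Position 5 ('e'): window [1,5] length 5 -- new best
  Position 6 ('b'): repeat (last at 2), move window start to 3
  Position 6 ('b'): window [3,6] length 4
  Position 7 ('f'): repeat (last at 3), move window start to 4
  Position 7 ('f'): window [4,7] length 4
  Position 8 ('g'): window [4,8] length 5
  Position 9 ('b'): repeat (last at 6), move window start to 7
  Position 9 ('b'): window [7,9] length 3
Longest substring with no repeats: "gbfde" with length 5

5


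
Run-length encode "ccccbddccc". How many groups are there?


Input: ccccbddccc
Scanning for consecutive runs:
  Group 1: 'c' x 4 (positions 0-3)
  Group 2: 'b' x 1 (positions 4-4)
  Group 3: 'd' x 2 (positions 5-6)
  Group 4: 'c' x 3 (positions 7-9)
Total groups: 4

4


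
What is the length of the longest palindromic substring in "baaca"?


Input: "baaca"
Checking substrings for palindromes:
  [2:5] "aca" (len 3) => palindrome
  [1:3] "aa" (len 2) => palindrome
Longest palindromic substring: "aca" with length 3

3


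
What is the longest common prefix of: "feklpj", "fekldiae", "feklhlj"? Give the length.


Words: feklpj, fekldiae, feklhlj
  Position 0: all 'f' => match
  Position 1: all 'e' => match
  Position 2: all 'k' => match
  Position 3: all 'l' => match
  Position 4: ('p', 'd', 'h') => mismatch, stop
LCP = "fekl" (length 4)

4


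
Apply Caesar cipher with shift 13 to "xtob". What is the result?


Caesar cipher: shift "xtob" by 13
  'x' (pos 23) + 13 = pos 10 = 'k'
  't' (pos 19) + 13 = pos 6 = 'g'
  'o' (pos 14) + 13 = pos 1 = 'b'
  'b' (pos 1) + 13 = pos 14 = 'o'
Result: kgbo

kgbo


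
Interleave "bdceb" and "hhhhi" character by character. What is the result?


Interleaving "bdceb" and "hhhhi":
  Position 0: 'b' from first, 'h' from second => "bh"
  Position 1: 'd' from first, 'h' from second => "dh"
  Position 2: 'c' from first, 'h' from second => "ch"
  Position 3: 'e' from first, 'h' from second => "eh"
  Position 4: 'b' from first, 'i' from second => "bi"
Result: bhdhchehbi

bhdhchehbi


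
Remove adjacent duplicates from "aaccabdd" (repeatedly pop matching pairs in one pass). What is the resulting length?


Input: aaccabdd
Stack-based adjacent duplicate removal:
  Read 'a': push. Stack: a
  Read 'a': matches stack top 'a' => pop. Stack: (empty)
  Read 'c': push. Stack: c
  Read 'c': matches stack top 'c' => pop. Stack: (empty)
  Read 'a': push. Stack: a
  Read 'b': push. Stack: ab
  Read 'd': push. Stack: abd
  Read 'd': matches stack top 'd' => pop. Stack: ab
Final stack: "ab" (length 2)

2


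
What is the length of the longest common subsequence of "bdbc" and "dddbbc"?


LCS of "bdbc" and "dddbbc"
DP table:
           d    d    d    b    b    c
      0    0    0    0    0    0    0
  b   0    0    0    0    1    1    1
  d   0    1    1    1    1    1    1
  b   0    1    1    1    2    2    2
  c   0    1    1    1    2    2    3
LCS length = dp[4][6] = 3

3


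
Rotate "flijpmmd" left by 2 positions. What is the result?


Input: "flijpmmd", rotate left by 2
First 2 characters: "fl"
Remaining characters: "ijpmmd"
Concatenate remaining + first: "ijpmmd" + "fl" = "ijpmmdfl"

ijpmmdfl


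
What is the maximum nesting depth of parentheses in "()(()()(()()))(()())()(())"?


Input: "()(()()(()()))(()())()(())"
Tracking depth:
  Position 0 '(': depth becomes 1
  Position 1 ')': depth becomes 0
  Position 2 '(': depth becomes 1
  Position 3 '(': depth becomes 2
  Position 4 ')': depth becomes 1
  Position 5 '(': depth becomes 2
  Position 6 ')': depth becomes 1
  Position 7 '(': depth becomes 2
  Position 8 '(': depth becomes 3
  Position 9 ')': depth becomes 2
  Position 10 '(': depth becomes 3
  Position 11 ')': depth becomes 2
  Position 12 ')': depth becomes 1
  Position 13 ')': depth becomes 0
  Position 14 '(': depth becomes 1
  Position 15 '(': depth becomes 2
  Position 16 ')': depth becomes 1
  Position 17 '(': depth becomes 2
  Position 18 ')': depth becomes 1
  Position 19 ')': depth becomes 0
  Position 20 '(': depth becomes 1
  Position 21 ')': depth becomes 0
  Position 22 '(': depth becomes 1
  Position 23 '(': depth becomes 2
  Position 24 ')': depth becomes 1
  Position 25 ')': depth becomes 0
Maximum depth reached: 3

3


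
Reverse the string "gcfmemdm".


Input: gcfmemdm
Reading characters right to left:
  Position 7: 'm'
  Position 6: 'd'
  Position 5: 'm'
  Position 4: 'e'
  Position 3: 'm'
  Position 2: 'f'
  Position 1: 'c'
  Position 0: 'g'
Reversed: mdmemfcg

mdmemfcg


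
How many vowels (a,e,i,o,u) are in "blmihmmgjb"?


Input: blmihmmgjb
Checking each character:
  'b' at position 0: consonant
  'l' at position 1: consonant
  'm' at position 2: consonant
  'i' at position 3: vowel (running total: 1)
  'h' at position 4: consonant
  'm' at position 5: consonant
  'm' at position 6: consonant
  'g' at position 7: consonant
  'j' at position 8: consonant
  'b' at position 9: consonant
Total vowels: 1

1


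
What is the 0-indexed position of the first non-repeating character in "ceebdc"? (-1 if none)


Input: ceebdc
Character frequencies:
  'b': 1
  'c': 2
  'd': 1
  'e': 2
Scanning left to right for freq == 1:
  Position 0 ('c'): freq=2, skip
  Position 1 ('e'): freq=2, skip
  Position 2 ('e'): freq=2, skip
  Position 3 ('b'): unique! => answer = 3

3


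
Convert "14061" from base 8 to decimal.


Input: "14061" in base 8
Positional expansion:
  Digit '1' (value 1) x 8^4 = 4096
  Digit '4' (value 4) x 8^3 = 2048
  Digit '0' (value 0) x 8^2 = 0
  Digit '6' (value 6) x 8^1 = 48
  Digit '1' (value 1) x 8^0 = 1
Sum = 6193

6193


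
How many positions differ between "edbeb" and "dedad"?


Comparing "edbeb" and "dedad" position by position:
  Position 0: 'e' vs 'd' => DIFFER
  Position 1: 'd' vs 'e' => DIFFER
  Position 2: 'b' vs 'd' => DIFFER
  Position 3: 'e' vs 'a' => DIFFER
  Position 4: 'b' vs 'd' => DIFFER
Positions that differ: 5

5


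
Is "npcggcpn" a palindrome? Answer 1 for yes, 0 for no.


Input: npcggcpn
Reversed: npcggcpn
  Compare pos 0 ('n') with pos 7 ('n'): match
  Compare pos 1 ('p') with pos 6 ('p'): match
  Compare pos 2 ('c') with pos 5 ('c'): match
  Compare pos 3 ('g') with pos 4 ('g'): match
Result: palindrome

1


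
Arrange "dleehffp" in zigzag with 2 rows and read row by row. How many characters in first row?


Zigzag "dleehffp" into 2 rows:
Placing characters:
  'd' => row 0
  'l' => row 1
  'e' => row 0
  'e' => row 1
  'h' => row 0
  'f' => row 1
  'f' => row 0
  'p' => row 1
Rows:
  Row 0: "dehf"
  Row 1: "lefp"
First row length: 4

4


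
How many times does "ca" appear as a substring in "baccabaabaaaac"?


Searching for "ca" in "baccabaabaaaac"
Scanning each position:
  Position 0: "ba" => no
  Position 1: "ac" => no
  Position 2: "cc" => no
  Position 3: "ca" => MATCH
  Position 4: "ab" => no
  Position 5: "ba" => no
  Position 6: "aa" => no
  Position 7: "ab" => no
  Position 8: "ba" => no
  Position 9: "aa" => no
  Position 10: "aa" => no
  Position 11: "aa" => no
  Position 12: "ac" => no
Total occurrences: 1

1


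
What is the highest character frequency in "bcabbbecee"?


Input: bcabbbecee
Character counts:
  'a': 1
  'b': 4
  'c': 2
  'e': 3
Maximum frequency: 4

4


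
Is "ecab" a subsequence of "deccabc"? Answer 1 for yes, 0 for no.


Check if "ecab" is a subsequence of "deccabc"
Greedy scan:
  Position 0 ('d'): no match needed
  Position 1 ('e'): matches sub[0] = 'e'
  Position 2 ('c'): matches sub[1] = 'c'
  Position 3 ('c'): no match needed
  Position 4 ('a'): matches sub[2] = 'a'
  Position 5 ('b'): matches sub[3] = 'b'
  Position 6 ('c'): no match needed
All 4 characters matched => is a subsequence

1


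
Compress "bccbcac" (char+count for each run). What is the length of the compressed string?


Input: bccbcac
Runs:
  'b' x 1 => "b1"
  'c' x 2 => "c2"
  'b' x 1 => "b1"
  'c' x 1 => "c1"
  'a' x 1 => "a1"
  'c' x 1 => "c1"
Compressed: "b1c2b1c1a1c1"
Compressed length: 12

12


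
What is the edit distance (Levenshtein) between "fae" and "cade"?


Computing edit distance: "fae" -> "cade"
DP table:
           c    a    d    e
      0    1    2    3    4
  f   1    1    2    3    4
  a   2    2    1    2    3
  e   3    3    2    2    2
Edit distance = dp[3][4] = 2

2


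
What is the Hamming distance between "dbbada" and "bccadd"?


Comparing "dbbada" and "bccadd" position by position:
  Position 0: 'd' vs 'b' => differ
  Position 1: 'b' vs 'c' => differ
  Position 2: 'b' vs 'c' => differ
  Position 3: 'a' vs 'a' => same
  Position 4: 'd' vs 'd' => same
  Position 5: 'a' vs 'd' => differ
Total differences (Hamming distance): 4

4


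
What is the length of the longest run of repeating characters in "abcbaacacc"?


Input: "abcbaacacc"
Scanning for longest run:
  Position 1 ('b'): new char, reset run to 1
  Position 2 ('c'): new char, reset run to 1
  Position 3 ('b'): new char, reset run to 1
  Position 4 ('a'): new char, reset run to 1
  Position 5 ('a'): continues run of 'a', length=2
  Position 6 ('c'): new char, reset run to 1
  Position 7 ('a'): new char, reset run to 1
  Position 8 ('c'): new char, reset run to 1
  Position 9 ('c'): continues run of 'c', length=2
Longest run: 'a' with length 2

2


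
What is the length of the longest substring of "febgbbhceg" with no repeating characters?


Input: "febgbbhceg"
Sliding window (track last position of each char):
  Position 0 ('f'): window [0,0] length 1 -- new best
  Position 1 ('e'): window [0,1] length 2 -- new best
  Position 2 ('b'): window [0,2] length 3 -- new best
  Position 3 ('g'): window [0,3] length 4 -- new best
  Position 4 ('b'): repeat (last at 2), move window start to 3
  Position 4 ('b'): window [3,4] length 2
  Position 5 ('b'): repeat (last at 4), move window start to 5
  Position 5 ('b'): window [5,5] length 1
  Position 6 ('h'): window [5,6] length 2
  Position 7 ('c'): window [5,7] length 3
  Position 8 ('e'): window [5,8] length 4
  Position 9 ('g'): window [5,9] length 5 -- new best
Longest substring with no repeats: "bhceg" with length 5

5


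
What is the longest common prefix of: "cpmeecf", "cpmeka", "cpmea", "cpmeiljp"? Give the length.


Words: cpmeecf, cpmeka, cpmea, cpmeiljp
  Position 0: all 'c' => match
  Position 1: all 'p' => match
  Position 2: all 'm' => match
  Position 3: all 'e' => match
  Position 4: ('e', 'k', 'a', 'i') => mismatch, stop
LCP = "cpme" (length 4)

4
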